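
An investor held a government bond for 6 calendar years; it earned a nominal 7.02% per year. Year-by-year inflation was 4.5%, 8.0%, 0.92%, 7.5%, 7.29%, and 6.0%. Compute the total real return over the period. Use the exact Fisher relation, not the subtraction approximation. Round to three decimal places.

7.894%

Cumulative inflation factor: 1.045 × 1.080 × 1.0092 × 1.075 × 1.0729 × 1.060 ≈ 1.39249.
Nominal growth factor: 1.50241. Real growth factor = 1.50241 / 1.39249 ≈ 1.07894.
Total real return ≈ 7.8944%.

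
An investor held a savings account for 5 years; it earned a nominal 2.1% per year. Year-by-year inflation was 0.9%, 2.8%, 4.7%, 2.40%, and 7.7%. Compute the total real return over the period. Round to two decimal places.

Cumulative inflation factor: 1.009 × 1.028 × 1.047 × 1.0240 × 1.077 ≈ 1.19770.
Nominal growth factor: 1.10950. Real growth factor = 1.10950 / 1.19770 ≈ 0.92636.
Total real return ≈ -7.3635%.

-7.36%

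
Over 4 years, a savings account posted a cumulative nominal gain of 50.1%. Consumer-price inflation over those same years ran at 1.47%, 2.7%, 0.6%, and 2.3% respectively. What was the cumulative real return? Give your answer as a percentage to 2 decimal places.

39.96%

Cumulative inflation factor: 1.0147 × 1.027 × 1.006 × 1.023 ≈ 1.07246.
Nominal growth factor: 1.50100. Real growth factor = 1.50100 / 1.07246 ≈ 1.39958.
Total real return ≈ 39.9584%.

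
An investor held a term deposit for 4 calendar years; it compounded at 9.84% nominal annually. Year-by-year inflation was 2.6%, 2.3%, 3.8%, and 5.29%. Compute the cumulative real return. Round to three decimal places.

26.892%

Cumulative inflation factor: 1.026 × 1.023 × 1.038 × 1.0529 ≈ 1.14712.
Nominal growth factor: 1.45560. Real growth factor = 1.45560 / 1.14712 ≈ 1.26892.
Total real return ≈ 26.8921%.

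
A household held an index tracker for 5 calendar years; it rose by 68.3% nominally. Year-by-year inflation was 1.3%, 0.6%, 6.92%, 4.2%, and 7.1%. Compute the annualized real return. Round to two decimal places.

Cumulative inflation factor: 1.013 × 1.006 × 1.0692 × 1.042 × 1.071 ≈ 1.21597.
Nominal growth factor: 1.68300. Real growth factor = 1.68300 / 1.21597 ≈ 1.38408.
Annualized: 1.38408^(1/5) − 1 ≈ 0.06717.

6.72%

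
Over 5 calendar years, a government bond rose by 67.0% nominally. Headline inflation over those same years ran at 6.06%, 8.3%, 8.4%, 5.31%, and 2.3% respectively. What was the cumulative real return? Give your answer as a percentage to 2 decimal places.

Cumulative inflation factor: 1.0606 × 1.083 × 1.084 × 1.0531 × 1.023 ≈ 1.34139.
Nominal growth factor: 1.67000. Real growth factor = 1.67000 / 1.34139 ≈ 1.24498.
Total real return ≈ 24.4979%.

24.50%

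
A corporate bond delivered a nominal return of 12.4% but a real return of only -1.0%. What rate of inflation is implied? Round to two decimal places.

From (1+r_nom) = (1+r_real)(1+π), we get 1+π = (1 + 12.4%)/(1 − 1.0%) = 1.124/0.990 ≈ 1.13535.
So π ≈ 13.5354%.

13.54%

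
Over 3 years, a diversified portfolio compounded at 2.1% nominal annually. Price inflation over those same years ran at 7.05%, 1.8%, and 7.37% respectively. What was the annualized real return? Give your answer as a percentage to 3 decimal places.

-3.108%

Cumulative inflation factor: 1.0705 × 1.018 × 1.0737 ≈ 1.17008.
Nominal growth factor: 1.06433. Real growth factor = 1.06433 / 1.17008 ≈ 0.90962.
Annualized: 0.90962^(1/3) − 1 ≈ -0.03108.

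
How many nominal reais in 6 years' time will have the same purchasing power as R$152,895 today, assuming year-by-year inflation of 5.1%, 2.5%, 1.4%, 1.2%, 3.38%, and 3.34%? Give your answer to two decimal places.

R$180,569.05

Cumulative price-level factor: 1.051 × 1.025 × 1.014 × 1.012 × 1.0338 × 1.0334 ≈ 1.1810003708.
Multiplying R$152,895 by the price-level factor gives the future nominal sum.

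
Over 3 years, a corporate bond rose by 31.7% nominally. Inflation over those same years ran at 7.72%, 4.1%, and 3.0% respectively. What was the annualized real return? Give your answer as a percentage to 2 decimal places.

4.47%

Cumulative inflation factor: 1.0772 × 1.041 × 1.030 ≈ 1.15501.
Nominal growth factor: 1.31700. Real growth factor = 1.31700 / 1.15501 ≈ 1.14025.
Annualized: 1.14025^(1/3) − 1 ≈ 0.04472.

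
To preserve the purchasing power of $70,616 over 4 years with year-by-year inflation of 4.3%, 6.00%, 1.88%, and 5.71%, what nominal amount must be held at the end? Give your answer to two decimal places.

$84,081.08

Cumulative price-level factor: 1.043 × 1.0600 × 1.0188 × 1.0571 ≈ 1.1906803400.
Multiplying $70,616 by the price-level factor gives the future nominal sum.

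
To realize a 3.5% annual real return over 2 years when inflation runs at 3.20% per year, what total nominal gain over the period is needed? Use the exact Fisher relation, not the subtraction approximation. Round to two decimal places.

14.09%

Required annual nominal rate: (1+3.5%)(1+3.20%) − 1 = 6.812%.
Cumulative over 2 years: (1 + 0.06812)^2 − 1 ≈ 0.14088.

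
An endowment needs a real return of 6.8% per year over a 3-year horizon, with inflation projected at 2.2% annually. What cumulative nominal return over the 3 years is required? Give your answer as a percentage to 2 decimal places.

Required annual nominal rate: (1+6.8%)(1+2.2%) − 1 = 9.1496%.
Cumulative over 3 years: (1 + 0.091496)^3 − 1 ≈ 0.30037.

30.04%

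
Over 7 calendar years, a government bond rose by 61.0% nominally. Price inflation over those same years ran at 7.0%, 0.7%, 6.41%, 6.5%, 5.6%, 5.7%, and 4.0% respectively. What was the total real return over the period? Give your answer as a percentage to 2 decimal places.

Cumulative inflation factor: 1.070 × 1.007 × 1.0641 × 1.065 × 1.056 × 1.057 × 1.040 ≈ 1.41748.
Nominal growth factor: 1.61000. Real growth factor = 1.61000 / 1.41748 ≈ 1.13582.
Total real return ≈ 13.5817%.

13.58%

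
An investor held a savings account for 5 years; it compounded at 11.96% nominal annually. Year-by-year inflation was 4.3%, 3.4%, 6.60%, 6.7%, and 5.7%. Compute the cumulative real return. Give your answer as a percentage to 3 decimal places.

35.679%

Cumulative inflation factor: 1.043 × 1.034 × 1.0660 × 1.067 × 1.057 ≈ 1.29659.
Nominal growth factor: 1.75920. Real growth factor = 1.75920 / 1.29659 ≈ 1.35679.
Total real return ≈ 35.6791%.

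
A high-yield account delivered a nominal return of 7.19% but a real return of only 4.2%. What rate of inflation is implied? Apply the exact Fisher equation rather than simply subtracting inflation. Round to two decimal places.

2.87%

From (1+r_nom) = (1+r_real)(1+π), we get 1+π = (1 + 7.19%)/(1 + 4.2%) = 1.0719/1.042 ≈ 1.02869.
So π ≈ 2.8695%.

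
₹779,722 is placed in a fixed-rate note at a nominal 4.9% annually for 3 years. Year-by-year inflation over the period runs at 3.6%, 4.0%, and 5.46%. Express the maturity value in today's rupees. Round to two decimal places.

Nominal value at maturity: ₹779,722 × (1 + 4.9%)^3 ≈ ₹900,049.21.
Price-level factor over 3 years: 1.036 × 1.040 × 1.0546 = 1.136268224.
Dividing the nominal maturity value by the price-level factor gives the value in today's money.

₹792,109.81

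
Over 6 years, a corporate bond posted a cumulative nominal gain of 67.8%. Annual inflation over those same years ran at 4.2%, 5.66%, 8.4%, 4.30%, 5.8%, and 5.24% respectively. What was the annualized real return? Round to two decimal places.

Cumulative inflation factor: 1.042 × 1.0566 × 1.084 × 1.0430 × 1.058 × 1.0524 ≈ 1.38598.
Nominal growth factor: 1.67800. Real growth factor = 1.67800 / 1.38598 ≈ 1.21069.
Annualized: 1.21069^(1/6) − 1 ≈ 0.03238.

3.24%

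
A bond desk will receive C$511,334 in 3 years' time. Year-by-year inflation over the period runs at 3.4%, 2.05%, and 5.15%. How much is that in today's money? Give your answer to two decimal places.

C$460,852.39

Price-level factor over 3 years: 1.034 × 1.0205 × 1.0515 = 1.1095396455.
Purchasing power today: C$511,334 divided by that factor.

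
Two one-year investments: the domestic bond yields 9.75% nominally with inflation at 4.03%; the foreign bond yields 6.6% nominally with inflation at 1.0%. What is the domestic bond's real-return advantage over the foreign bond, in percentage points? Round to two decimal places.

The domestic bond real return: 1.0975/1.0403 − 1 = 5.498%.
The foreign bond real return: 1.066/1.010 − 1 = 5.545%.
Difference: 5.498 − 5.545 = -0.047 pp.

-0.05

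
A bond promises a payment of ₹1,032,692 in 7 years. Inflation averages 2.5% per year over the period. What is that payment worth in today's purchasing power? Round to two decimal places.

Price-level factor over 7 years: (1 + 2.5%)^7 ≈ 1.1886857537.
Purchasing power today: ₹1,032,692 divided by that factor.

₹868,767.88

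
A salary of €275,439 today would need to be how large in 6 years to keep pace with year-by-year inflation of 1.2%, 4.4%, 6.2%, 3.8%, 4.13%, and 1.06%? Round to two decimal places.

€337,585.26

Cumulative price-level factor: 1.012 × 1.044 × 1.062 × 1.038 × 1.0413 × 1.0106 ≈ 1.2256262212.
The nominal amount required is €275,439 scaled up by that factor.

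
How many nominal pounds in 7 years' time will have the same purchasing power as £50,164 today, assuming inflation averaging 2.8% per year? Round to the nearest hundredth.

£60,861.68

Cumulative price-level factor: (1+2.8%)^7 ≈ 1.2132541978.
Multiplying £50,164 by the price-level factor gives the future nominal sum.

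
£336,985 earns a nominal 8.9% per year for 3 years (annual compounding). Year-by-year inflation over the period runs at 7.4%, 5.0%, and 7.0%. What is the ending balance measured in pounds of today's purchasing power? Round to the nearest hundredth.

£360,675.67

Nominal value at maturity: £336,985 × (1 + 8.9%)^3 ≈ £435,205.33.
Price-level factor over 3 years: 1.074 × 1.050 × 1.070 = 1.206639.
The maturity value deflated by that factor is the answer in today's purchasing power.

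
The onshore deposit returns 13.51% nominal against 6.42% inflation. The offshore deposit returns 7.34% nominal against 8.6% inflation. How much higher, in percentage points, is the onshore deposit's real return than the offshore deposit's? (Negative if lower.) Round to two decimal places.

The onshore deposit real return: 1.1351/1.0642 − 1 = 6.662%.
The offshore deposit real return: 1.0734/1.086 − 1 = -1.160%.
Difference: 6.662 − (-1.160) = 7.822 pp.

7.82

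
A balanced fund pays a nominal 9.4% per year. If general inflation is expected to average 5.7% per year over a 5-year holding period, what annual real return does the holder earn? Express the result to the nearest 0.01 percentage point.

With constant rates the annual real return is the same each year: (1+9.4%)/(1+5.7%) − 1 = 0.03500.

3.50%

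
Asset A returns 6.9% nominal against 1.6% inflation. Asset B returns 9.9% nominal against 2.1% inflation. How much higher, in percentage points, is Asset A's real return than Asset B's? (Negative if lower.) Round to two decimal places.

-2.42

Asset A real return: 1.069/1.016 − 1 = 5.217%.
Asset B real return: 1.099/1.021 − 1 = 7.640%.
Difference: 5.217 − 7.640 = -2.423 pp.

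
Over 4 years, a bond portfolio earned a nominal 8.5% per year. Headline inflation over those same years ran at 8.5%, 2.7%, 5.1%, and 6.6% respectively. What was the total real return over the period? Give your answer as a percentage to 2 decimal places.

Cumulative inflation factor: 1.085 × 1.027 × 1.051 × 1.066 ≈ 1.24842.
Nominal growth factor: 1.38586. Real growth factor = 1.38586 / 1.24842 ≈ 1.11009.
Total real return ≈ 11.0092%.

11.01%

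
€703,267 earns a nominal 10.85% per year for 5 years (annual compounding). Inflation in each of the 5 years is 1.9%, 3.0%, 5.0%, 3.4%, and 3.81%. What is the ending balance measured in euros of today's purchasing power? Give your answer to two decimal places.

€995,034.84

Nominal value at maturity: €703,267 × (1 + 10.85%)^5 ≈ €1,177,060.34.
Price-level factor over 5 years: 1.019 × 1.030 × 1.050 × 1.034 × 1.0381 ≈ 1.1829337905.
The maturity value deflated by that factor is the answer in today's purchasing power.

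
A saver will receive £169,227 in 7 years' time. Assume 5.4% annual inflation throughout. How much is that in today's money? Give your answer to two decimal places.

£117,107.68

Price-level factor over 7 years: (1 + 5.4%)^7 ≈ 1.4450546643.
Purchasing power today: £169,227 divided by that factor.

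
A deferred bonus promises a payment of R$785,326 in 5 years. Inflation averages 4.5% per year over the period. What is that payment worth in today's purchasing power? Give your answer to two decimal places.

Price-level factor over 5 years: (1 + 4.5%)^5 ≈ 1.2461819377.
Purchasing power today: R$785,326 divided by that factor.

R$630,185.67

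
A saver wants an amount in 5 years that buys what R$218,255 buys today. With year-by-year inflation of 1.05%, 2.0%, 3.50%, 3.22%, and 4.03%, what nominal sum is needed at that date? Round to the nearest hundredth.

R$250,013.52

Cumulative price-level factor: 1.0105 × 1.020 × 1.0350 × 1.0322 × 1.0403 ≈ 1.1455110757.
The nominal amount required is R$218,255 scaled up by that factor.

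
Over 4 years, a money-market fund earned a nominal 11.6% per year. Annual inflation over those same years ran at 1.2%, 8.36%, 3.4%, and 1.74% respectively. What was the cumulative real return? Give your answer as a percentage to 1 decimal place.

Cumulative inflation factor: 1.012 × 1.0836 × 1.034 × 1.0174 ≈ 1.15362.
Nominal growth factor: 1.55116. Real growth factor = 1.55116 / 1.15362 ≈ 1.34461.
Total real return ≈ 34.4606%.

34.5%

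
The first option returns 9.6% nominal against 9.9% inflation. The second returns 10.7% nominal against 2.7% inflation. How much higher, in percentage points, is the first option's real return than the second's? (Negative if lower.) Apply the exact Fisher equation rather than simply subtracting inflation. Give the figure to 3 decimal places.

-8.063

The first option real return: 1.096/1.099 − 1 = -0.2730%.
The second real return: 1.107/1.027 − 1 = 7.7897%.
Difference: -0.2730 − 7.7897 = -8.0627 pp.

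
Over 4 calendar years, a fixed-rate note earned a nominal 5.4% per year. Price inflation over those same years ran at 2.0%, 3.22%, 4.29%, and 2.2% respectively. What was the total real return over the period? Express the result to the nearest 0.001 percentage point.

Cumulative inflation factor: 1.020 × 1.0322 × 1.0429 × 1.022 ≈ 1.12217.
Nominal growth factor: 1.23413. Real growth factor = 1.23413 / 1.12217 ≈ 1.09978.
Total real return ≈ 9.9778%.

9.978%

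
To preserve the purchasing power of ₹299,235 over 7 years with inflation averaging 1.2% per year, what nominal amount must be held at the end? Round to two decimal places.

Cumulative price-level factor: (1+1.2%)^7 ≈ 1.0870852110.
Multiplying ₹299,235 by the price-level factor gives the future nominal sum.

₹325,293.94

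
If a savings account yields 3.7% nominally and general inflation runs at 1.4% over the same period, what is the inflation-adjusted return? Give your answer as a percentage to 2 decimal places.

2.27%

Real return via the Fisher equation: (1 + 3.7%)/(1 + 1.4%) − 1 = 1.037/1.014 − 1 ≈ 0.02268.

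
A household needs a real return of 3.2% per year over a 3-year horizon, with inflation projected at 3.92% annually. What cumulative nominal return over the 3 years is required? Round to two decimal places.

Required annual nominal rate: (1+3.2%)(1+3.92%) − 1 = 7.24544%.
Cumulative over 3 years: (1 + 0.0724544)^3 − 1 ≈ 0.23349.

23.35%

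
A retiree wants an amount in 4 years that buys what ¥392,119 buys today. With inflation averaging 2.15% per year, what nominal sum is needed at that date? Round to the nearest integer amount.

¥426,944

Cumulative price-level factor: (1+2.15%)^4 ≈ 1.0888134672.
Multiplying ¥392,119 by the price-level factor gives the future nominal sum.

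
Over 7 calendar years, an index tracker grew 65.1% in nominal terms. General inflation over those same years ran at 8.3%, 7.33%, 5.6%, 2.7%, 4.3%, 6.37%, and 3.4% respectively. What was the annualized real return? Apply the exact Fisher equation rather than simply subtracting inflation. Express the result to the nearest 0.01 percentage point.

1.91%

Cumulative inflation factor: 1.083 × 1.0733 × 1.056 × 1.027 × 1.043 × 1.0637 × 1.034 ≈ 1.44613.
Nominal growth factor: 1.65100. Real growth factor = 1.65100 / 1.44613 ≈ 1.14167.
Annualized: 1.14167^(1/7) − 1 ≈ 0.01911.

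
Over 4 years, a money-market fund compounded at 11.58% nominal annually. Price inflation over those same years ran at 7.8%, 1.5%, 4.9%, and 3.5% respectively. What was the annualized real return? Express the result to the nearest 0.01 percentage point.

Cumulative inflation factor: 1.078 × 1.015 × 1.049 × 1.035 ≈ 1.18796.
Nominal growth factor: 1.55005. Real growth factor = 1.55005 / 1.18796 ≈ 1.30480.
Annualized: 1.30480^(1/4) − 1 ≈ 0.06877.

6.88%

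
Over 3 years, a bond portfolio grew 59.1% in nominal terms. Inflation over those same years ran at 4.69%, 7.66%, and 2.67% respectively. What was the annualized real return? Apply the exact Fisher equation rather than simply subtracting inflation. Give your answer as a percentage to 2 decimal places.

Cumulative inflation factor: 1.0469 × 1.0766 × 1.0267 ≈ 1.15719.
Nominal growth factor: 1.59100. Real growth factor = 1.59100 / 1.15719 ≈ 1.37489.
Annualized: 1.37489^(1/3) − 1 ≈ 0.11196.

11.20%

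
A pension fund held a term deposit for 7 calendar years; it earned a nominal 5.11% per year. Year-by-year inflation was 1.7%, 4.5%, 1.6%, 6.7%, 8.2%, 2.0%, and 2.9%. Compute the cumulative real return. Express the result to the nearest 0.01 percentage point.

Cumulative inflation factor: 1.017 × 1.045 × 1.016 × 1.067 × 1.082 × 1.020 × 1.029 ≈ 1.30839.
Nominal growth factor: 1.41745. Real growth factor = 1.41745 / 1.30839 ≈ 1.08335.
Total real return ≈ 8.3353%.

8.34%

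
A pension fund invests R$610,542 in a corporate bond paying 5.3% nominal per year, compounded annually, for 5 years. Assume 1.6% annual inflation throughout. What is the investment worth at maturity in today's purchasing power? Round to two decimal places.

Nominal value at maturity: R$610,542 × (1 + 5.3%)^5 ≈ R$790,419.05.
Price-level factor over 5 years: (1 + 1.6%)^5 ≈ 1.0826012887.
The maturity value deflated by that factor is the answer in today's purchasing power.

R$730,110.95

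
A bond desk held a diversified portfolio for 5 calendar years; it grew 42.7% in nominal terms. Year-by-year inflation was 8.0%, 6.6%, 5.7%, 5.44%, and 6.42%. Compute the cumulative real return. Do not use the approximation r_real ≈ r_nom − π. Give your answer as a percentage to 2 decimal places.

4.51%

Cumulative inflation factor: 1.080 × 1.066 × 1.057 × 1.0544 × 1.0642 ≈ 1.36548.
Nominal growth factor: 1.42700. Real growth factor = 1.42700 / 1.36548 ≈ 1.04506.
Total real return ≈ 4.5056%.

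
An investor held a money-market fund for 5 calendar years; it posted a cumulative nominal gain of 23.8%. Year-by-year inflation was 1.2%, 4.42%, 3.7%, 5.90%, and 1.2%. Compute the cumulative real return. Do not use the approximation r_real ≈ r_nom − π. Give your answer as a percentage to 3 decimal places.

5.415%

Cumulative inflation factor: 1.012 × 1.0442 × 1.037 × 1.0590 × 1.012 ≈ 1.17441.
Nominal growth factor: 1.23800. Real growth factor = 1.23800 / 1.17441 ≈ 1.05415.
Total real return ≈ 5.4147%.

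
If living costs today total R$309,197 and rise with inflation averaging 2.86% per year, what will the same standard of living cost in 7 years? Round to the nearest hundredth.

R$376,669.90

Cumulative price-level factor: (1+2.86%)^7 ≈ 1.2182197607.
The nominal amount required is R$309,197 scaled up by that factor.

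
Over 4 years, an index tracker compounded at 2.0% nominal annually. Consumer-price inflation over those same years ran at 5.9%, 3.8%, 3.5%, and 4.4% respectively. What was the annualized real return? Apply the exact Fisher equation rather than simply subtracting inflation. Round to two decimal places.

-2.30%

Cumulative inflation factor: 1.059 × 1.038 × 1.035 × 1.044 ≈ 1.18777.
Nominal growth factor: 1.08243. Real growth factor = 1.08243 / 1.18777 ≈ 0.91131.
Annualized: 0.91131^(1/4) − 1 ≈ -0.02295.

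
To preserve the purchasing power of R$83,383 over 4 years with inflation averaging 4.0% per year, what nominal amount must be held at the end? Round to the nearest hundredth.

R$97,546.32

Cumulative price-level factor: (1+4.0%)^4 = 1.16985856.
Multiplying R$83,383 by the price-level factor gives the future nominal sum.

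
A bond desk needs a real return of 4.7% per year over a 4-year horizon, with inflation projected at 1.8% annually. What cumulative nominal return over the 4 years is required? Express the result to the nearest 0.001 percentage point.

Required annual nominal rate: (1+4.7%)(1+1.8%) − 1 = 6.5846%.
Cumulative over 4 years: (1 + 0.065846)^4 − 1 ≈ 0.29056.

29.056%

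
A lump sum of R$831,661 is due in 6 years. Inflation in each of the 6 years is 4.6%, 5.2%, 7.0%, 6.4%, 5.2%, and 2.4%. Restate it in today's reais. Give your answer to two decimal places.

Price-level factor over 6 years: 1.046 × 1.052 × 1.070 × 1.064 × 1.052 × 1.024 ≈ 1.3495485921.
Purchasing power today: R$831,661 divided by that factor.

R$616,251.24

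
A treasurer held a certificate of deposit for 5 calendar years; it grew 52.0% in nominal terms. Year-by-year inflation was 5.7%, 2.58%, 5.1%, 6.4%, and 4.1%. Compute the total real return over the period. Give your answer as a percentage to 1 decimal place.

Cumulative inflation factor: 1.057 × 1.0258 × 1.051 × 1.064 × 1.041 ≈ 1.26221.
Nominal growth factor: 1.52000. Real growth factor = 1.52000 / 1.26221 ≈ 1.20423.
Total real return ≈ 20.4234%.

20.4%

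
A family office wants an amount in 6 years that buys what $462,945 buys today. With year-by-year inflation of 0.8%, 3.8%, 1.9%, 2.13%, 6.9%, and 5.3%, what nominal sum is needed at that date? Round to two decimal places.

$567,441.21

Cumulative price-level factor: 1.008 × 1.038 × 1.019 × 1.0213 × 1.069 × 1.053 ≈ 1.2257205798.
Multiplying $462,945 by the price-level factor gives the future nominal sum.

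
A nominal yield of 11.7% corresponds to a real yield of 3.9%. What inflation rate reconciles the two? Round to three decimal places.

7.507%

From (1+r_nom) = (1+r_real)(1+π), we get 1+π = (1 + 11.7%)/(1 + 3.9%) = 1.117/1.039 ≈ 1.07507.
So π ≈ 7.5072%.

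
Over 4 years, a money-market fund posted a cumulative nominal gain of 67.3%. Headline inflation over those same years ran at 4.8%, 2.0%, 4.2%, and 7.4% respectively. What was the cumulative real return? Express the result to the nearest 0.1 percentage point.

39.9%

Cumulative inflation factor: 1.048 × 1.020 × 1.042 × 1.074 ≈ 1.19628.
Nominal growth factor: 1.67300. Real growth factor = 1.67300 / 1.19628 ≈ 1.39850.
Total real return ≈ 39.8500%.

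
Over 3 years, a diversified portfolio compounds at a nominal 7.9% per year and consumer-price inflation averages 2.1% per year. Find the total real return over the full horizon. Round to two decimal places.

The annual real rate is (1+7.9%)/(1+2.1%) − 1 = 5.6807%.
Compounded over 3 years: (1 + 0.056807)^3 − 1 ≈ 0.18029.

18.03%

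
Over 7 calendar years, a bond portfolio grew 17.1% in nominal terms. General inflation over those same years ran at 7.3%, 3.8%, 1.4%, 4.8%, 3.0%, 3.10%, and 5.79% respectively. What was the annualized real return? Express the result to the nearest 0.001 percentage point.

-1.799%

Cumulative inflation factor: 1.073 × 1.038 × 1.014 × 1.048 × 1.030 × 1.0310 × 1.0579 ≈ 1.32965.
Nominal growth factor: 1.17100. Real growth factor = 1.17100 / 1.32965 ≈ 0.88068.
Annualized: 0.88068^(1/7) − 1 ≈ -0.01799.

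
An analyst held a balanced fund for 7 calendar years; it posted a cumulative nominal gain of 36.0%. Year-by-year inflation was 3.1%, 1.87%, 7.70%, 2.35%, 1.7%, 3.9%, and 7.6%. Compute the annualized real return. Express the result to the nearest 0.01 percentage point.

Cumulative inflation factor: 1.031 × 1.0187 × 1.0770 × 1.0235 × 1.017 × 1.039 × 1.076 ≈ 1.31631.
Nominal growth factor: 1.36000. Real growth factor = 1.36000 / 1.31631 ≈ 1.03319.
Annualized: 1.03319^(1/7) − 1 ≈ 0.00468.

0.47%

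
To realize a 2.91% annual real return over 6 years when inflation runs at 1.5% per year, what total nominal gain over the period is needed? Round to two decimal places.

29.88%

Required annual nominal rate: (1+2.91%)(1+1.5%) − 1 = 4.45365%.
Cumulative over 6 years: (1 + 0.0445365)^6 − 1 ≈ 0.29880.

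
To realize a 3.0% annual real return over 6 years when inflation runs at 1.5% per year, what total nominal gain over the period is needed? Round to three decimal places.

Required annual nominal rate: (1+3.0%)(1+1.5%) − 1 = 4.545%.
Cumulative over 6 years: (1 + 0.04545)^6 − 1 ≈ 0.30563.

30.563%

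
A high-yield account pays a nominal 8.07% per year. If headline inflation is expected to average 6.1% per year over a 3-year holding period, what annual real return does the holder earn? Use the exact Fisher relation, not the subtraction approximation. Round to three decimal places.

With constant rates the annual real return is the same each year: (1+8.07%)/(1+6.1%) − 1 = 0.01857.

1.857%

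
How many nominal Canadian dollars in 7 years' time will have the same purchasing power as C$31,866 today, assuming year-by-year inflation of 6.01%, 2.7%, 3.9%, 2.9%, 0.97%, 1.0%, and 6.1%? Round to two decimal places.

Cumulative price-level factor: 1.0601 × 1.027 × 1.039 × 1.029 × 1.0097 × 1.010 × 1.061 ≈ 1.2594395126.
The nominal amount required is C$31,866 scaled up by that factor.

C$40,133.30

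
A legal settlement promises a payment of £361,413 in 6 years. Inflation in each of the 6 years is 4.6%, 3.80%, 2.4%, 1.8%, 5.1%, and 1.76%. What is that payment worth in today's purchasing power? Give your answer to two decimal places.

£298,570.70

Price-level factor over 6 years: 1.046 × 1.0380 × 1.024 × 1.018 × 1.051 × 1.0176 ≈ 1.2104771257.
Purchasing power today: £361,413 divided by that factor.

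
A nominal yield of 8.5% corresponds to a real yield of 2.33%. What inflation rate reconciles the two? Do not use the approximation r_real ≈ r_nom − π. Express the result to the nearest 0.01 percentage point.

6.03%

From (1+r_nom) = (1+r_real)(1+π), we get 1+π = (1 + 8.5%)/(1 + 2.33%) = 1.085/1.0233 ≈ 1.06030.
So π ≈ 6.0295%.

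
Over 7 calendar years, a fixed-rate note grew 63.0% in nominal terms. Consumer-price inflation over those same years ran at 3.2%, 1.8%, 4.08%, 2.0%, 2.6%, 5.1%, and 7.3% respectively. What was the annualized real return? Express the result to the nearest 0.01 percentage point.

3.39%

Cumulative inflation factor: 1.032 × 1.018 × 1.0408 × 1.020 × 1.026 × 1.051 × 1.073 ≈ 1.29046.
Nominal growth factor: 1.63000. Real growth factor = 1.63000 / 1.29046 ≈ 1.26311.
Annualized: 1.26311^(1/7) − 1 ≈ 0.03393.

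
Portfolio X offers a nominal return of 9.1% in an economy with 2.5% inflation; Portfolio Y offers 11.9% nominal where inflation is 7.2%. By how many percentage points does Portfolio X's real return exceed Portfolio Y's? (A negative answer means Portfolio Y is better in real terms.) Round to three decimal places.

Portfolio X real return: 1.091/1.025 − 1 = 6.4390%.
Portfolio Y real return: 1.119/1.072 − 1 = 4.3843%.
Difference: 6.4390 − 4.3843 = 2.0547 pp.

2.055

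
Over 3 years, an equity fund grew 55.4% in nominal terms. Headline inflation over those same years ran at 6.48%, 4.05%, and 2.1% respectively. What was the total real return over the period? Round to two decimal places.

37.38%

Cumulative inflation factor: 1.0648 × 1.0405 × 1.021 ≈ 1.13119.
Nominal growth factor: 1.55400. Real growth factor = 1.55400 / 1.13119 ≈ 1.37377.
Total real return ≈ 37.3774%.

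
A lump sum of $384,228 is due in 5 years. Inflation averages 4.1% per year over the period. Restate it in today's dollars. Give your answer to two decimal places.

$314,293.47

Price-level factor over 5 years: (1 + 4.1%)^5 ≈ 1.2225134547.
Purchasing power today: $384,228 divided by that factor.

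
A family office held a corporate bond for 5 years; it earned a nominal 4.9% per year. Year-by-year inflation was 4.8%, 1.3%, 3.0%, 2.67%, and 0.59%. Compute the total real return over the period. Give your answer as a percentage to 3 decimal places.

Cumulative inflation factor: 1.048 × 1.013 × 1.030 × 1.0267 × 1.0059 ≈ 1.12929.
Nominal growth factor: 1.27022. Real growth factor = 1.27022 / 1.12929 ≈ 1.12479.
Total real return ≈ 12.4789%.

12.479%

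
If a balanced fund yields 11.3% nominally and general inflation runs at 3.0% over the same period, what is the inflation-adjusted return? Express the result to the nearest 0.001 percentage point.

8.058%

Real return via the Fisher equation: (1 + 11.3%)/(1 + 3.0%) − 1 = 1.113/1.030 − 1 ≈ 0.08058.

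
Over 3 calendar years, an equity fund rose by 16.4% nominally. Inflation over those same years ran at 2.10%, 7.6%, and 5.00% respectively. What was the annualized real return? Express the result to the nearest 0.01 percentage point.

0.30%

Cumulative inflation factor: 1.0210 × 1.076 × 1.0500 ≈ 1.15353.
Nominal growth factor: 1.16400. Real growth factor = 1.16400 / 1.15353 ≈ 1.00908.
Annualized: 1.00908^(1/3) − 1 ≈ 0.00302.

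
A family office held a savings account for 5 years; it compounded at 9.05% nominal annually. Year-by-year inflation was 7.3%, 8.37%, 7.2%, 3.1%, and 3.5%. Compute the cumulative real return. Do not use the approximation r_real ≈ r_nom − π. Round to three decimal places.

Cumulative inflation factor: 1.073 × 1.0837 × 1.072 × 1.031 × 1.035 ≈ 1.33016.
Nominal growth factor: 1.54216. Real growth factor = 1.54216 / 1.33016 ≈ 1.15938.
Total real return ≈ 15.9380%.

15.938%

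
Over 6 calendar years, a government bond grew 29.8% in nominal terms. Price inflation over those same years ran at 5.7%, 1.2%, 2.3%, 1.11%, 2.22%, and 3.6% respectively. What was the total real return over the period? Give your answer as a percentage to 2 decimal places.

10.78%

Cumulative inflation factor: 1.057 × 1.012 × 1.023 × 1.0111 × 1.0222 × 1.036 ≈ 1.17171.
Nominal growth factor: 1.29800. Real growth factor = 1.29800 / 1.17171 ≈ 1.10778.
Total real return ≈ 10.7781%.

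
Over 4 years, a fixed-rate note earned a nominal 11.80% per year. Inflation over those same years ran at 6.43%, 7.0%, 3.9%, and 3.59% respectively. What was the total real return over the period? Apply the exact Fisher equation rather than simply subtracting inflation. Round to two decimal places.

Cumulative inflation factor: 1.0643 × 1.070 × 1.039 × 1.0359 ≈ 1.22569.
Nominal growth factor: 1.56231. Real growth factor = 1.56231 / 1.22569 ≈ 1.27464.
Total real return ≈ 27.4635%.

27.46%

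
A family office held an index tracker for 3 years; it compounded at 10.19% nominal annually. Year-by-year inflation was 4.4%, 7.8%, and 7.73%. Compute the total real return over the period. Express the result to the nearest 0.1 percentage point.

Cumulative inflation factor: 1.044 × 1.078 × 1.0773 ≈ 1.21243.
Nominal growth factor: 1.33791. Real growth factor = 1.33791 / 1.21243 ≈ 1.10350.
Total real return ≈ 10.3496%.

10.3%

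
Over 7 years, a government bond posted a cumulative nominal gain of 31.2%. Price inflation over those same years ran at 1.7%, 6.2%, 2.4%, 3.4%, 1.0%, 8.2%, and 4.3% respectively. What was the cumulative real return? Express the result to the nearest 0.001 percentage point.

0.655%

Cumulative inflation factor: 1.017 × 1.062 × 1.024 × 1.034 × 1.010 × 1.082 × 1.043 ≈ 1.30346.
Nominal growth factor: 1.31200. Real growth factor = 1.31200 / 1.30346 ≈ 1.00655.
Total real return ≈ 0.6549%.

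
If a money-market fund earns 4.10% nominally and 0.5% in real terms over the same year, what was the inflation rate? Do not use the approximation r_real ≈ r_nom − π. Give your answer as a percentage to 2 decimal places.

From (1+r_nom) = (1+r_real)(1+π), we get 1+π = (1 + 4.10%)/(1 + 0.5%) = 1.0410/1.005 ≈ 1.03582.
So π ≈ 3.5821%.

3.58%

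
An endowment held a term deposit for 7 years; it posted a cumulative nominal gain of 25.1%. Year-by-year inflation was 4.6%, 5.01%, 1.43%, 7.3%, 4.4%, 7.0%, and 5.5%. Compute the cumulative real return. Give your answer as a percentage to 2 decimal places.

Cumulative inflation factor: 1.046 × 1.0501 × 1.0143 × 1.073 × 1.044 × 1.070 × 1.055 ≈ 1.40885.
Nominal growth factor: 1.25100. Real growth factor = 1.25100 / 1.40885 ≈ 0.88796.
Total real return ≈ -11.2043%.

-11.20%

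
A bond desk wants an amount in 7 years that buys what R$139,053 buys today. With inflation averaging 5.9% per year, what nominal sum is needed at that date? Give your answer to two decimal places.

Cumulative price-level factor: (1+5.9%)^7 ≈ 1.4937286838.
The nominal amount required is R$139,053 scaled up by that factor.

R$207,707.45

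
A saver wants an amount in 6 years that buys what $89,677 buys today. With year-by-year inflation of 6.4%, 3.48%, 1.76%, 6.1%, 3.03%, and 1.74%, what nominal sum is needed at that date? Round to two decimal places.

$111,744.73

Cumulative price-level factor: 1.064 × 1.0348 × 1.0176 × 1.061 × 1.0303 × 1.0174 ≈ 1.2460801085.
The nominal amount required is $89,677 scaled up by that factor.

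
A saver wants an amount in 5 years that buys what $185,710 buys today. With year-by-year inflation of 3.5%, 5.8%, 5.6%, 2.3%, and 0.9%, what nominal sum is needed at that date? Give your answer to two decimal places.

$221,662.40

Cumulative price-level factor: 1.035 × 1.058 × 1.056 × 1.023 × 1.009 ≈ 1.1935942986.
Multiplying $185,710 by the price-level factor gives the future nominal sum.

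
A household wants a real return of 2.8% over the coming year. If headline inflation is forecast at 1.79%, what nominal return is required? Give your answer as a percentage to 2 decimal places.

By the Fisher equation, 1 + r_nom = (1 + 2.8%)(1 + 1.79%) = 1.028 × 1.0179 = 1.0464012.
So r_nom = 4.64012%.

4.64%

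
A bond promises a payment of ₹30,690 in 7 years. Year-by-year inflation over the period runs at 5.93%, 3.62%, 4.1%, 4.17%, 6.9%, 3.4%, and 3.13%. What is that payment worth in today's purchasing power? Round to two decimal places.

₹22,618.18

Price-level factor over 7 years: 1.0593 × 1.0362 × 1.041 × 1.0417 × 1.069 × 1.034 × 1.0313 ≈ 1.3568730468.
Purchasing power today: ₹30,690 divided by that factor.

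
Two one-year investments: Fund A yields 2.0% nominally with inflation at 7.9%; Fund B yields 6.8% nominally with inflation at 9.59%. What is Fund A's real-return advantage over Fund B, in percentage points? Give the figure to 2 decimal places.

Fund A real return: 1.020/1.079 − 1 = -5.468%.
Fund B real return: 1.068/1.0959 − 1 = -2.546%.
Difference: -5.468 − (-2.546) = -2.922 pp.

-2.92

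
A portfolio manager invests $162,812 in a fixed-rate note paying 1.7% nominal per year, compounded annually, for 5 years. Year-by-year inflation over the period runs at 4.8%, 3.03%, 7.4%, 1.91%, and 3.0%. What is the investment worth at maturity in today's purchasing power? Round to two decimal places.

Nominal value at maturity: $162,812 × (1 + 1.7%)^5 ≈ $177,129.61.
Price-level factor over 5 years: 1.048 × 1.0303 × 1.074 × 1.0191 × 1.030 ≈ 1.2172598293.
Dividing the nominal maturity value by the price-level factor gives the value in today's money.

$145,515.04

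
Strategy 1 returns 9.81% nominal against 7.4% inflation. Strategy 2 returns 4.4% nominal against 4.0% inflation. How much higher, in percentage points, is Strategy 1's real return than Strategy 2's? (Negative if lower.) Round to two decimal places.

1.86

Strategy 1 real return: 1.0981/1.074 − 1 = 2.244%.
Strategy 2 real return: 1.044/1.040 − 1 = 0.385%.
Difference: 2.244 − 0.385 = 1.859 pp.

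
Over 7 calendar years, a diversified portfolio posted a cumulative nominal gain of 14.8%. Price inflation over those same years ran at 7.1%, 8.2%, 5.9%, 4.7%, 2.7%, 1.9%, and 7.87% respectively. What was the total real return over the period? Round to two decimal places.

-20.85%

Cumulative inflation factor: 1.071 × 1.082 × 1.059 × 1.047 × 1.027 × 1.019 × 1.0787 ≈ 1.45046.
Nominal growth factor: 1.14800. Real growth factor = 1.14800 / 1.45046 ≈ 0.79148.
Total real return ≈ -20.8525%.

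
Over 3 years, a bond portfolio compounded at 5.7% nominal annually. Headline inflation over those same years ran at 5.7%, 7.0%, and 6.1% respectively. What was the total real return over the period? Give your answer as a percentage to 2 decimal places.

-1.59%

Cumulative inflation factor: 1.057 × 1.070 × 1.061 ≈ 1.19998.
Nominal growth factor: 1.18093. Real growth factor = 1.18093 / 1.19998 ≈ 0.98413.
Total real return ≈ -1.5874%.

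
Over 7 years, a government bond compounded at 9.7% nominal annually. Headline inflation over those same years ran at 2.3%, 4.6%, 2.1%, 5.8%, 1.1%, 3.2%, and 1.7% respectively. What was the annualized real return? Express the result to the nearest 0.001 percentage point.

Cumulative inflation factor: 1.023 × 1.046 × 1.021 × 1.058 × 1.011 × 1.032 × 1.017 ≈ 1.22651.
Nominal growth factor: 1.91182. Real growth factor = 1.91182 / 1.22651 ≈ 1.55875.
Annualized: 1.55875^(1/7) − 1 ≈ 0.06547.

6.547%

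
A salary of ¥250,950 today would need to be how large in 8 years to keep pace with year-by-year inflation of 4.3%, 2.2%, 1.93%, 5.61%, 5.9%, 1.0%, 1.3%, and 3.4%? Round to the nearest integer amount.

¥322,609

Cumulative price-level factor: 1.043 × 1.022 × 1.0193 × 1.0561 × 1.059 × 1.010 × 1.013 × 1.034 ≈ 1.2855518245.
Multiplying ¥250,950 by the price-level factor gives the future nominal sum.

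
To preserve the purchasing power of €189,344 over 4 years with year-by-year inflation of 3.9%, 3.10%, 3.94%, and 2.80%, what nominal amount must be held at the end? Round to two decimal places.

Cumulative price-level factor: 1.039 × 1.0310 × 1.0394 × 1.0280 ≈ 1.1445902444.
Multiplying €189,344 by the price-level factor gives the future nominal sum.

€216,721.30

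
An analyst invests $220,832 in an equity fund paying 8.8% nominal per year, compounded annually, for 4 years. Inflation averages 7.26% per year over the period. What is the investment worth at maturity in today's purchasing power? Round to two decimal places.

Nominal value at maturity: $220,832 × (1 + 8.8%)^4 ≈ $309,440.81.
Price-level factor over 4 years: (1 + 7.26%)^4 ≈ 1.3235829696.
Dividing the nominal maturity value by the price-level factor gives the value in today's money.

$233,790.26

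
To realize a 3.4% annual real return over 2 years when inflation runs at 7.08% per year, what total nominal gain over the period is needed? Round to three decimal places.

Required annual nominal rate: (1+3.4%)(1+7.08%) − 1 = 10.72072%.
Cumulative over 2 years: (1 + 0.1072072)^2 − 1 ≈ 0.22591.

22.591%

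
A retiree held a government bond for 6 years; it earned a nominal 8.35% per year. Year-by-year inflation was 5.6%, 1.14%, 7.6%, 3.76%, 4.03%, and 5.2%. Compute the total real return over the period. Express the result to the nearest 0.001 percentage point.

23.985%

Cumulative inflation factor: 1.056 × 1.0114 × 1.076 × 1.0376 × 1.0403 × 1.052 ≈ 1.30498.
Nominal growth factor: 1.61798. Real growth factor = 1.61798 / 1.30498 ≈ 1.23985.
Total real return ≈ 23.9853%.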